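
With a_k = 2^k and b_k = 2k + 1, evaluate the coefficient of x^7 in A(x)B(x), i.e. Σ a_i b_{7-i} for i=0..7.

749

Write out a_i and b_{7-i} for i = 0,…,7 and sum the products.
Σ = 1·15 + 2·13 + 4·11 + 8·9 + 16·7 + 32·5 + 64·3 + 128·1 = 749.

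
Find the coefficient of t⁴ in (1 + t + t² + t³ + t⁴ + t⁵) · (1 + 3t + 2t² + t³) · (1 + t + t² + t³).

(1 + t + t² + t³ + t⁴ + t⁵) has coefficients 1,1,1,1,1 for degrees 0…4.
(1 + 3t + 2t² + t³) has coefficients 1,3,2,1,0 for degrees 0…4.
Finally multiplying by (1 + t + t² + t³), the product of all factors after the first has coefficients 1,4,6,7,6 for degrees 0…4.
[t⁴] = 1·6 + 1·7 + 1·6 + 1·4 + 1·1 = 24.

24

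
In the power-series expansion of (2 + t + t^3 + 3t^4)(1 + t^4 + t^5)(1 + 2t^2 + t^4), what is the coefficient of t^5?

6

(2 + t + t^3 + 3t^4) has coefficients 2,1,0,1,3 for degrees 0…4.
(1 + t^4 + t^5) has coefficients 1,0,0,0,1,1 for degrees 0…5.
Finally multiplying by (1 + 2t^2 + t^4), the product of all factors after the first has coefficients 1,0,2,0,2,1 for degrees 0…5.
[t^5] = 2·1 + 1·2 + 1·2 + 3·0 = 6.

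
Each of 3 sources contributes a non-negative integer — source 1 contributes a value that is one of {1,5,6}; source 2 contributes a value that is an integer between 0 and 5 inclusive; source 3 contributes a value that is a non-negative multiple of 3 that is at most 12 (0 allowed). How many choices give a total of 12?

6

The generating function for the choices is (y + y^5 + y^6)·(1 + y + y^2 + y^3 + y^4 + y^5)·(1 + y^3 + y^6 + y^9 + y^12); the count is [y^12].
(y + y^5 + y^6) has coefficients 0,1,0,0,0,1,1 for degrees 0…6.
(1 + y + y^2 + y^3 + y^4 + y^5) has coefficients 1,1,1,1,1,1,0,0,0,0,0,0,0 for degrees 0…12.
Finally multiplying by (1 + y^3 + y^6 + y^9 + y^12), the product of all factors after the first has coefficients 1,1,1,2,2,2,2,2,2,2,2,2,2 for degrees 0…12.
[y^12] = 1·2 + 1·2 + 1·2 = 6.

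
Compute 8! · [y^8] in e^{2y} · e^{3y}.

390625

The EGF product rule gives c_8 = Σ_{k_1+k_2=8} C(8; k_1,k_2) · ∏ g_i(k_i), where e^{2y} gives (2)^k; e^{3y} gives (3)^k.
g_1(k) for k = 0…8: 1, 2, 4, 8, 16, 32, 64, 128, 256.
g_2(k) for k = 0…8: 1, 3, 9, 27, 81, 243, 729, 2187, 6561.
c_8 = Σ_k C(8,k)·g_1(k)·g_2(8−k) = 1·1·6561 + 8·2·2187 + 28·4·729 + 56·8·243 + 70·16·81 + 56·32·27 + 28·64·9 + 8·128·3 + 1·256·1 = 6561 + 34992 + 81648 + 108864 + 90720 + 48384 + 16128 + 3072 + 256 = 390625.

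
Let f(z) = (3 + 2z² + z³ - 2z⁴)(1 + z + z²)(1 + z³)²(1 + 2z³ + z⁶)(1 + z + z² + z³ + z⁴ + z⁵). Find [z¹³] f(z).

90

(3 + 2z² + z³ - 2z⁴) has coefficients 3,0,2,1,-2 for degrees 0…4.
(1 + z + z²) has coefficients 1,1,1,0,0,0,0,0,0,0,0,0,0,0 for degrees 0…13.
Multiplying by (1 + z³)² gives running coefficients 1,1,1,2,2,2,1,1,1,0,0,0,0,0 for degrees 0…13.
Multiplying by (1 + 2z³ + z⁶) gives running coefficients 1,1,1,4,4,4,6,6,6,4,4,4,1,1 for degrees 0…13.
Finally multiplying by (1 + z + z² + z³ + z⁴ + z⁵), the product of all factors after the first has coefficients 1,2,3,7,11,15,20,25,30,30,30,30,25,20 for degrees 0…13.
[z¹³] = 3·20 + 2·30 + 1·30 − 2·30 = 90.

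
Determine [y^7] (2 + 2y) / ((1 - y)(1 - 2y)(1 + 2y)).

340

Partial fractions give a closed form: a_n = (-4/3)·1^n + (3)·2^n + (1/3)·(-2)^n.
At n = 7: a_7 = 340.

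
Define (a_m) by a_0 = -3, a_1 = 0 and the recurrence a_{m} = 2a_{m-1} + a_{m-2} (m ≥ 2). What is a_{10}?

-2955

The ordinary generating function has denominator 1 - 2q - q^2.
Iterating the recurrence: a_0,…,a_{10} = -3, 0, -3, -6, -15, -36, -87, -210, -507, -1224, -2955.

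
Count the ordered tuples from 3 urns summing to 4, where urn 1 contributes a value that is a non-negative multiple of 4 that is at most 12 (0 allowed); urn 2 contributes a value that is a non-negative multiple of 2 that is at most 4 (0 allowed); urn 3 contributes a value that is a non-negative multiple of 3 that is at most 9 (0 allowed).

2

The generating function for the choices is (1 + q⁴ + q⁸ + q¹²)·(1 + q² + q⁴)·(1 + q³ + q⁶ + q⁹); the count is [q⁴].
(1 + q⁴ + q⁸ + q¹²) has coefficients 1,0,0,0,1 for degrees 0…4.
(1 + q² + q⁴) has coefficients 1,0,1,0,1 for degrees 0…4.
Finally multiplying by (1 + q³ + q⁶ + q⁹), the product of all factors after the first has coefficients 1,0,1,1,1 for degrees 0…4.
[q⁴] = 1·1 + 1·1 = 2.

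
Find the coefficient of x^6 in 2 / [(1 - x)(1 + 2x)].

86

Partial fractions give a closed form: a_n = (2/3)·1^n + (4/3)·(-2)^n.
At n = 6: a_6 = 86.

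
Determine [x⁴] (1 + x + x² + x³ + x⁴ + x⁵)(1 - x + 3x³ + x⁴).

4

(1 + x + x² + x³ + x⁴ + x⁵) has coefficients 1,1,1,1,1 for degrees 0…4.
(1 - x + 3x³ + x⁴) has coefficients 1,-1,0,3,1 for degrees 0…4.
[x⁴] = 1·1 + 1·3 + 1·0 + 1·(-1) + 1·1 = 4.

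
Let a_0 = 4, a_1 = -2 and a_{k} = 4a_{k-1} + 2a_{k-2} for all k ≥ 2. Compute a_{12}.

The ordinary generating function has denominator 1 - 4x - 2x^2.
Iterating the recurrence: a_0,…,a_{12} = 4, -2, 0, -4, -16, -72, -320, -1424, -6336, -28192, -125440, -558144, -2483456.

-2483456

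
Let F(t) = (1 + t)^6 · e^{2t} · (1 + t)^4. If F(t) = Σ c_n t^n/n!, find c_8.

49079936

The EGF product rule gives c_8 = Σ_{k_1+k_2+k_3=8} C(8; k_1,k_2,k_3) · ∏ g_i(k_i), where (1+t)^6 gives the falling factorial (6)_k; e^{2t} gives (2)^k; (1+t)^4 gives the falling factorial (4)_k.
g_1(k) for k = 0…8: 1, 6, 30, 120, 360, 720, 720, 0, 0.
g_2(k) for k = 0…8: 1, 2, 4, 8, 16, 32, 64, 128, 256.
g_3(k) for k = 0…8: 1, 4, 12, 24, 24, 0, 0, 0, 0.
First combine the last two factors: h(k) = Σ_j C(k,j)·g_2(j)·g_3(k−j) for k = 0…8: 1, 6, 32, 152, 648, 2512, 8992, 30144, 95744.
c_8 = Σ_k C(8,k)·g_1(k)·h(8−k) = 1·1·95744 + 8·6·30144 + 28·30·8992 + 56·120·2512 + 70·360·648 + 56·720·152 + 28·720·32 = 95744 + 1446912 + 7553280 + 16880640 + 16329600 + 6128640 + 645120 = 49079936.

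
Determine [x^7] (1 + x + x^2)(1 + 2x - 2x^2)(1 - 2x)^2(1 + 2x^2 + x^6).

15

(1 + x + x^2) has coefficients 1,1,1 for degrees 0…2.
(1 + 2x - 2x^2) has coefficients 1,2,-2,0,0,0,0,0 for degrees 0…7.
Multiplying by (1 - 2x)^2 gives running coefficients 1,-2,-6,16,-8,0,0,0 for degrees 0…7.
Finally multiplying by (1 + 2x^2 + x^6), the product of all factors after the first has coefficients 1,-2,-4,12,-20,32,-15,-2 for degrees 0…7.
[x^7] = 1·(-2) + 1·(-15) + 1·32 = 15.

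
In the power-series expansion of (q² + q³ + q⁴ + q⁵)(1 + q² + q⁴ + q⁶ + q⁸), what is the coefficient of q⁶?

(q² + q³ + q⁴ + q⁵) has coefficients 0,0,1,1,1,1 for degrees 0…5.
(1 + q² + q⁴ + q⁶ + q⁸) has coefficients 1,0,1,0,1,0,1 for degrees 0…6.
[q⁶] = 1·1 + 1·0 + 1·1 + 1·0 = 2.

2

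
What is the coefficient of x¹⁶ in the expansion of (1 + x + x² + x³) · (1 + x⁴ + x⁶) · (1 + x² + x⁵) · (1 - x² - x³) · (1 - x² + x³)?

(1 + x + x² + x³) has coefficients 1,1,1,1 for degrees 0…3.
(1 + x⁴ + x⁶) has coefficients 1,0,0,0,1,0,1,0,0,0,0,0,0,0,0,0,0 for degrees 0…16.
Multiplying by (1 + x² + x⁵) gives running coefficients 1,0,1,0,1,1,2,0,1,1,0,1,0,0,0,0,0 for degrees 0…16.
Multiplying by (1 - x² - x³) gives running coefficients 1,0,0,-1,0,0,1,-2,-2,-1,-1,-1,-1,-1,-1,0,0 for degrees 0…16.
Finally multiplying by (1 - x² + x³), the product of all factors after the first has coefficients 1,0,-1,0,0,1,0,-2,-3,2,-1,-2,-1,-1,-1,0,0 for degrees 0…16.
[x¹⁶] = 1·0 + 1·0 + 1·(-1) + 1·(-1) = -2.

-2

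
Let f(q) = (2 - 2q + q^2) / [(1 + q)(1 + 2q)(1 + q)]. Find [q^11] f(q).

The denominator gives the recurrence a_n = −4a_(n−1) − 5a_(n−2) − 2a_(n−3) for n ≥ 3; the numerator fixes a_0 = 2, a_1 = -10, a_2 = 31.
Iterating: 2, -10, 31, -78, 177, -380, 791, -1618, 3277, -6600, 13251, -26558, so a_11 = -26558.

-26558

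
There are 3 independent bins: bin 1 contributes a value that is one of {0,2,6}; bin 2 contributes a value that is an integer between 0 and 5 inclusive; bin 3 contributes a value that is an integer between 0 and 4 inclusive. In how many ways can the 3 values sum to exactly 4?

The generating function for the choices is (1 + y^2 + y^6)·(1 + y + y^2 + y^3 + y^4 + y^5)·(1 + y + y^2 + y^3 + y^4); the count is [y^4].
(1 + y^2 + y^6) has coefficients 1,0,1,0,0 for degrees 0…4.
(1 + y + y^2 + y^3 + y^4 + y^5) has coefficients 1,1,1,1,1 for degrees 0…4.
Finally multiplying by (1 + y + y^2 + y^3 + y^4), the product of all factors after the first has coefficients 1,2,3,4,5 for degrees 0…4.
[y^4] = 1·5 + 1·3 = 8.

8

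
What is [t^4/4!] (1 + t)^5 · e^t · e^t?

The EGF product rule gives c_4 = Σ_{k_1+k_2+k_3=4} C(4; k_1,k_2,k_3) · ∏ g_i(k_i), where (1+t)^5 gives the falling factorial (5)_k; e^t gives (1)^k; e^t gives (1)^k.
g_1(k) for k = 0…4: 1, 5, 20, 60, 120.
g_2(k) for k = 0…4: 1, 1, 1, 1, 1.
g_3(k) for k = 0…4: 1, 1, 1, 1, 1.
First combine the last two factors: h(k) = Σ_j C(k,j)·g_2(j)·g_3(k−j) for k = 0…4: 1, 2, 4, 8, 16.
c_4 = Σ_k C(4,k)·g_1(k)·h(4−k) = 1·1·16 + 4·5·8 + 6·20·4 + 4·60·2 + 1·120·1 = 16 + 160 + 480 + 480 + 120 = 1256.

1256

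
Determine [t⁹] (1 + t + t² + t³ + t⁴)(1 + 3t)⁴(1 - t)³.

81

(1 + t + t² + t³ + t⁴) has coefficients 1,1,1,1,1 for degrees 0…4.
(1 + 3t)⁴ has coefficients 1,12,54,108,81,0,0,0,0,0 for degrees 0…9.
Finally multiplying by (1 - t)³, the product of all factors after the first has coefficients 1,9,21,-19,-93,27,135,-81,0,0 for degrees 0…9.
[t⁹] = 1·0 + 1·0 + 1·(-81) + 1·135 + 1·27 = 81.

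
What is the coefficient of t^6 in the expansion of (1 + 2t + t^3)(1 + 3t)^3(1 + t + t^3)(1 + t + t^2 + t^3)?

555

(1 + 2t + t^3) has coefficients 1,2,0,1 for degrees 0…3.
(1 + 3t)^3 has coefficients 1,9,27,27,0,0,0 for degrees 0…6.
Multiplying by (1 + t + t^3) gives running coefficients 1,10,36,55,36,27,27 for degrees 0…6.
Finally multiplying by (1 + t + t^2 + t^3), the product of all factors after the first has coefficients 1,11,47,102,137,154,145 for degrees 0…6.
[t^6] = 1·145 + 2·154 + 1·102 = 555.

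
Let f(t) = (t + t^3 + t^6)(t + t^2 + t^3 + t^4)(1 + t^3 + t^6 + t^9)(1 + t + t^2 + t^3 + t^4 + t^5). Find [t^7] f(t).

13

(t + t^3 + t^6) has coefficients 0,1,0,1,0,0,1 for degrees 0…6.
(t + t^2 + t^3 + t^4) has coefficients 0,1,1,1,1,0,0,0 for degrees 0…7.
Multiplying by (1 + t^3 + t^6 + t^9) gives running coefficients 0,1,1,1,2,1,1,2 for degrees 0…7.
Finally multiplying by (1 + t + t^2 + t^3 + t^4 + t^5), the product of all factors after the first has coefficients 0,1,2,3,5,6,7,8 for degrees 0…7.
[t^7] = 1·7 + 1·5 + 1·1 = 13.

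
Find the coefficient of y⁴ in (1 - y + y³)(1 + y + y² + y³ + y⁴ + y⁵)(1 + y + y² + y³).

(1 - y + y³) has coefficients 1,-1,0,1 for degrees 0…3.
(1 + y + y² + y³ + y⁴ + y⁵) has coefficients 1,1,1,1,1 for degrees 0…4.
Finally multiplying by (1 + y + y² + y³), the product of all factors after the first has coefficients 1,2,3,4,4 for degrees 0…4.
[y⁴] = 1·4 − 1·4 + 1·2 = 2.

2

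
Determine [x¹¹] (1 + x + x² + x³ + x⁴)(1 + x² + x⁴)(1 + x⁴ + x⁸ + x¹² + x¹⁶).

(1 + x + x² + x³ + x⁴) has coefficients 1,1,1,1,1 for degrees 0…4.
(1 + x² + x⁴) has coefficients 1,0,1,0,1,0,0,0,0,0,0,0 for degrees 0…11.
Finally multiplying by (1 + x⁴ + x⁸ + x¹² + x¹⁶), the product of all factors after the first has coefficients 1,0,1,0,2,0,1,0,2,0,1,0 for degrees 0…11.
[x¹¹] = 1·0 + 1·1 + 1·0 + 1·2 + 1·0 = 3.

3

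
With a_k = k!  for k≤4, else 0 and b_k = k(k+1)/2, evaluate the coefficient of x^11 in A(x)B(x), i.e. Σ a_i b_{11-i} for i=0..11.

1099

This is [x^11] in the product of the two ordinary generating functions.
Σ = 1·66 + 1·55 + 2·45 + 6·36 + 24·28 + 0·21 + 0·15 + 0·10 + 0·6 + 0·3 + 0·1 + 0·0 = 1099.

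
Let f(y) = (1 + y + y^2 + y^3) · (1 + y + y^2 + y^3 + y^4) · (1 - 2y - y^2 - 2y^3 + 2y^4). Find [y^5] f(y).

-11

(1 + y + y^2 + y^3) has coefficients 1,1,1,1 for degrees 0…3.
(1 + y + y^2 + y^3 + y^4) has coefficients 1,1,1,1,1,0 for degrees 0…5.
Finally multiplying by (1 - 2y - y^2 - 2y^3 + 2y^4), the product of all factors after the first has coefficients 1,-1,-2,-4,-2,-3 for degrees 0…5.
[y^5] = 1·(-3) + 1·(-2) + 1·(-4) + 1·(-2) = -11.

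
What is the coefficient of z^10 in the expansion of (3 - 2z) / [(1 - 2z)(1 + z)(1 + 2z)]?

The denominator gives the recurrence a_n = −a_(n−1) + 4a_(n−2) + 4a_(n−3) for n ≥ 3; the numerator fixes a_0 = 3, a_1 = -5, a_2 = 17.
Iterating: 3, -5, 17, -25, 73, -105, 297, -425, 1193, -1705, 4777, so a_10 = 4777.

4777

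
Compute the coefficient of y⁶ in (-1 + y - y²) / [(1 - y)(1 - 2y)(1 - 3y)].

The denominator gives the recurrence a_n = 6a_(n−1) − 11a_(n−2) + 6a_(n−3) for n ≥ 3; the numerator fixes a_0 = -1, a_1 = -5, a_2 = -20.
Iterating: -1, -5, -20, -71, -236, -755, -2360, so a_6 = -2360.

-2360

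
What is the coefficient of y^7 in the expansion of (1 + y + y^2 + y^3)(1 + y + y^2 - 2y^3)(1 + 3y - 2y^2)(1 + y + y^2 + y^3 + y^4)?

-9

(1 + y + y^2 + y^3) has coefficients 1,1,1,1 for degrees 0…3.
(1 + y + y^2 - 2y^3) has coefficients 1,1,1,-2,0,0,0,0 for degrees 0…7.
Multiplying by (1 + 3y - 2y^2) gives running coefficients 1,4,2,-1,-8,4,0,0 for degrees 0…7.
Finally multiplying by (1 + y + y^2 + y^3 + y^4), the product of all factors after the first has coefficients 1,5,7,6,-2,1,-3,-5 for degrees 0…7.
[y^7] = 1·(-5) + 1·(-3) + 1·1 + 1·(-2) = -9.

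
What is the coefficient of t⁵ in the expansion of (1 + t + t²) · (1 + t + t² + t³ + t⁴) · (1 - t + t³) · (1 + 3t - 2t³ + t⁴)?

(1 + t + t²) has coefficients 1,1,1 for degrees 0…2.
(1 + t + t² + t³ + t⁴) has coefficients 1,1,1,1,1,0 for degrees 0…5.
Multiplying by (1 - t + t³) gives running coefficients 1,0,0,1,1,0 for degrees 0…5.
Finally multiplying by (1 + 3t - 2t³ + t⁴), the product of all factors after the first has coefficients 1,3,0,-1,5,3 for degrees 0…5.
[t⁵] = 1·3 + 1·5 + 1·(-1) = 7.

7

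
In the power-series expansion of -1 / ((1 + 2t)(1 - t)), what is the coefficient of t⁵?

The denominator gives the recurrence a_n = −a_(n−1) + 2a_(n−2) for n ≥ 2; the numerator fixes a_0 = -1, a_1 = 1.
Iterating: -1, 1, -3, 5, -11, 21, so a_5 = 21.

21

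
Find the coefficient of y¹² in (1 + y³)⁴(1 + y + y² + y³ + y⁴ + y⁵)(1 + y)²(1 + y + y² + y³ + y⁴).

(1 + y³)⁴ has coefficients 1,0,0,4,0,0,6,0,0,4,0,0,1 for degrees 0…12.
(1 + y + y² + y³ + y⁴ + y⁵) has coefficients 1,1,1,1,1,1,0,0,0,0,0,0,0 for degrees 0…12.
Multiplying by (1 + y)² gives running coefficients 1,3,4,4,4,4,3,1,0,0,0,0,0 for degrees 0…12.
Finally multiplying by (1 + y + y² + y³ + y⁴), the product of all factors after the first has coefficients 1,4,8,12,16,19,19,16,12,8,4,1,0 for degrees 0…12.
[y¹²] = 1·0 + 4·8 + 6·19 + 4·12 + 1·1 = 195.

195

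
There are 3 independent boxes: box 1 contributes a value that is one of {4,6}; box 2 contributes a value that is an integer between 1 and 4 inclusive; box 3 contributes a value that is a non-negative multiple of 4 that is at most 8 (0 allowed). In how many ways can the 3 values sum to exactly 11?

The generating function for the choices is (t^4 + t^6)·(t + t^2 + t^3 + t^4)·(1 + t^4 + t^8); the count is [t^11].
(t^4 + t^6) has coefficients 0,0,0,0,1,0,1 for degrees 0…6.
(t + t^2 + t^3 + t^4) has coefficients 0,1,1,1,1,0,0,0,0,0,0,0 for degrees 0…11.
Finally multiplying by (1 + t^4 + t^8), the product of all factors after the first has coefficients 0,1,1,1,1,1,1,1,1,1,1,1 for degrees 0…11.
[t^11] = 1·1 + 1·1 = 2.

2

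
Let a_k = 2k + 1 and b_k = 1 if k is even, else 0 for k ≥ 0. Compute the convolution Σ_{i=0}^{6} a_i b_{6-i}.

The convolution is the x^6 coefficient of A(x)B(x).
Σ = 1·1 + 3·0 + 5·1 + 7·0 + 9·1 + 11·0 + 13·1 = 28.

28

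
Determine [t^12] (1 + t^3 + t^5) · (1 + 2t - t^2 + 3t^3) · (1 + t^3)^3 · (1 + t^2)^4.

127

(1 + t^3 + t^5) has coefficients 1,0,0,1,0,1 for degrees 0…5.
(1 + 2t - t^2 + 3t^3) has coefficients 1,2,-1,3,0,0,0,0,0,0,0,0,0 for degrees 0…12.
Multiplying by (1 + t^3)^3 gives running coefficients 1,2,-1,6,6,-3,12,6,-3,10,2,-1,3 for degrees 0…12.
Finally multiplying by (1 + t^2)^4, the product of all factors after the first has coefficients 1,2,3,14,8,33,34,38,78,42,85,69,47 for degrees 0…12.
[t^12] = 1·47 + 1·42 + 1·38 = 127.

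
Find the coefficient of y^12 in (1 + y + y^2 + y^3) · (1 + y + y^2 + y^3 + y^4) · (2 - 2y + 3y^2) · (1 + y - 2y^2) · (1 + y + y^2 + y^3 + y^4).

-27

(1 + y + y^2 + y^3) has coefficients 1,1,1,1 for degrees 0…3.
(1 + y + y^2 + y^3 + y^4) has coefficients 1,1,1,1,1,0,0,0,0,0,0,0,0 for degrees 0…12.
Multiplying by (2 - 2y + 3y^2) gives running coefficients 2,0,3,3,3,1,3,0,0,0,0,0,0 for degrees 0…12.
Multiplying by (1 + y - 2y^2) gives running coefficients 2,2,-1,6,0,-2,-2,1,-6,0,0,0,0 for degrees 0…12.
Finally multiplying by (1 + y + y^2 + y^3 + y^4), the product of all factors after the first has coefficients 2,4,3,9,9,5,1,3,-9,-9,-7,-5,-6 for degrees 0…12.
[y^12] = 1·(-6) + 1·(-5) + 1·(-7) + 1·(-9) = -27.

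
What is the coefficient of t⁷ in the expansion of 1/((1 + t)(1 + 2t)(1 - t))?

The denominator gives the recurrence a_n = −2a_(n−1) + a_(n−2) + 2a_(n−3) for n ≥ 3; the numerator fixes a_0 = 1, a_1 = -2, a_2 = 5.
Iterating: 1, -2, 5, -10, 21, -42, 85, -170, so a_7 = -170.

-170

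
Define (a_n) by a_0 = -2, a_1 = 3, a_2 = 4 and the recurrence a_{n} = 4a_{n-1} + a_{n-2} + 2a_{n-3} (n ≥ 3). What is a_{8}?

The ordinary generating function has denominator 1 - 4q - q^2 - 2q^3.
Iterating the recurrence: a_0,…,a_{8} = -2, 3, 4, 15, 70, 303, 1312, 5691, 24682.

24682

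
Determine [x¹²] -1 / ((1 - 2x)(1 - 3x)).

-1586131

Partial fractions give a closed form: a_n = (2)·2^n + (-3)·3^n.
At n = 12: a_12 = -1586131.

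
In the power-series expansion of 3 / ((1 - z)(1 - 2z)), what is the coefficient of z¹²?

Partial fractions give a closed form: a_n = (-3)·1^n + (6)·2^n.
At n = 12: a_12 = 24573.

24573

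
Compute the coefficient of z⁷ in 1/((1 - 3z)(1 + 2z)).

1261

Partial fractions give a closed form: a_n = (3/5)·3^n + (2/5)·(-2)^n.
At n = 7: a_7 = 1261.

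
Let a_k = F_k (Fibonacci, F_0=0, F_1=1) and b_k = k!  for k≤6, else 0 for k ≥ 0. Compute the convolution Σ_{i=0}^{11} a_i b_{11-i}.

5210

This is [x^11] in the product of the two ordinary generating functions.
Σ = 0·0 + 1·0 + 1·0 + 2·0 + 3·0 + 5·720 + 8·120 + 13·24 + 21·6 + 34·2 + 55·1 + 89·1 = 5210.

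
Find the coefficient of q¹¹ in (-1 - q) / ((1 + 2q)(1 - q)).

682

Partial fractions give a closed form: a_n = (-1/3)·(-2)^n + (-2/3)·1^n.
At n = 11: a_11 = 682.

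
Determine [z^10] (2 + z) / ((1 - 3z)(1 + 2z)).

The denominator gives the recurrence a_n = a_(n−1) + 6a_(n−2) for n ≥ 3; the numerator fixes a_0 = 2, a_1 = 3, a_2 = 15.
Iterating: 2, 3, 15, 33, 123, 321, 1059, 2985, 9339, 27249, 83283, so a_10 = 83283.

83283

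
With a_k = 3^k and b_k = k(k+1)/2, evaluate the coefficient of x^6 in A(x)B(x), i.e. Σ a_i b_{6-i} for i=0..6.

This is [x^6] in the product of the two ordinary generating functions.
Σ = 1·21 + 3·15 + 9·10 + 27·6 + 81·3 + 243·1 + 729·0 = 804.

804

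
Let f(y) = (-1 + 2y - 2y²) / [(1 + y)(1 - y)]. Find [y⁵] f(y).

2

The denominator gives the recurrence a_n = a_(n−2) for n ≥ 3; the numerator fixes a_0 = -1, a_1 = 2, a_2 = -3.
Iterating: -1, 2, -3, 2, -3, 2, so a_5 = 2.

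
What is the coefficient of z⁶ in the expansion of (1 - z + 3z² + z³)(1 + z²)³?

(1 - z + 3z² + z³) has coefficients 1,-1,3,1 for degrees 0…3.
(1 + z²)³ has coefficients 1,0,3,0,3,0,1 for degrees 0…6.
[z⁶] = 1·1 − 1·0 + 3·3 + 1·0 = 10.

10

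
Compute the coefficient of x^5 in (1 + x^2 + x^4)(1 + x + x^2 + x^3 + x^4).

(1 + x^2 + x^4) has coefficients 1,0,1,0,1 for degrees 0…4.
(1 + x + x^2 + x^3 + x^4) has coefficients 1,1,1,1,1,0 for degrees 0…5.
[x^5] = 1·0 + 1·1 + 1·1 = 2.

2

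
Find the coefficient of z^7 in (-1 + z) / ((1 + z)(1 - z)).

1

The denominator gives the recurrence a_n = a_(n−2) for n ≥ 2; the numerator fixes a_0 = -1, a_1 = 1.
Iterating: -1, 1, -1, 1, -1, 1, -1, 1, so a_7 = 1.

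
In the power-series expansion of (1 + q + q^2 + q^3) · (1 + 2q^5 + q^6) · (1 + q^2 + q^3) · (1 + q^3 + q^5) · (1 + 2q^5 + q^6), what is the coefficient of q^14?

(1 + q + q^2 + q^3) has coefficients 1,1,1,1 for degrees 0…3.
(1 + 2q^5 + q^6) has coefficients 1,0,0,0,0,2,1,0,0,0,0,0,0,0,0 for degrees 0…14.
Multiplying by (1 + q^2 + q^3) gives running coefficients 1,0,1,1,0,2,1,2,3,1,0,0,0,0,0 for degrees 0…14.
Multiplying by (1 + q^3 + q^5) gives running coefficients 1,0,1,2,0,4,2,3,6,2,4,4,3,3,1 for degrees 0…14.
Finally multiplying by (1 + 2q^5 + q^6), the product of all factors after the first has coefficients 1,0,1,2,0,6,3,5,11,4,12,12,11,18,11 for degrees 0…14.
[q^14] = 1·11 + 1·18 + 1·11 + 1·12 = 52.

52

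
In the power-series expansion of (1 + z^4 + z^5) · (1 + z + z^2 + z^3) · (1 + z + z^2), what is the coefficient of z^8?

5

(1 + z^4 + z^5) has coefficients 1,0,0,0,1,1 for degrees 0…5.
(1 + z + z^2 + z^3) has coefficients 1,1,1,1,0,0,0,0,0 for degrees 0…8.
Finally multiplying by (1 + z + z^2), the product of all factors after the first has coefficients 1,2,3,3,2,1,0,0,0 for degrees 0…8.
[z^8] = 1·0 + 1·2 + 1·3 = 5.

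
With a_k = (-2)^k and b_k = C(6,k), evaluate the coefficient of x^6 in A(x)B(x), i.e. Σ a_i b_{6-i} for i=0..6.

1

Write out a_i and b_{6-i} for i = 0,…,6 and sum the products.
Σ = 1·1 − 2·6 + 4·15 − 8·20 + 16·15 − 32·6 + 64·1 = 1.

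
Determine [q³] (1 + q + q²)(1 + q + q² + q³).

3

(1 + q + q²) has coefficients 1,1,1 for degrees 0…2.
(1 + q + q² + q³) has coefficients 1,1,1,1 for degrees 0…3.
[q³] = 1·1 + 1·1 + 1·1 = 3.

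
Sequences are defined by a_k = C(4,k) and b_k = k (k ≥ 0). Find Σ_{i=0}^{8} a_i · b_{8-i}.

96

The convolution is the t^8 coefficient of A(t)B(t).
Σ = 1·8 + 4·7 + 6·6 + 4·5 + 1·4 + 0·3 + 0·2 + 0·1 + 0·0 = 96.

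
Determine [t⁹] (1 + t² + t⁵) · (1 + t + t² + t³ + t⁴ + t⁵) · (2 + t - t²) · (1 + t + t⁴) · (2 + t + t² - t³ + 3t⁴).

64

(1 + t² + t⁵) has coefficients 1,0,1,0,0,1 for degrees 0…5.
(1 + t + t² + t³ + t⁴ + t⁵) has coefficients 1,1,1,1,1,1,0,0,0,0 for degrees 0…9.
Multiplying by (2 + t - t²) gives running coefficients 2,3,2,2,2,2,0,-1,0,0 for degrees 0…9.
Multiplying by (1 + t + t⁴) gives running coefficients 2,5,5,4,6,7,4,1,1,2 for degrees 0…9.
Finally multiplying by (2 + t + t² - t³ + 3t⁴), the product of all factors after the first has coefficients 4,12,17,16,22,34,32,19,18,23 for degrees 0…9.
[t⁹] = 1·23 + 1·19 + 1·22 = 64.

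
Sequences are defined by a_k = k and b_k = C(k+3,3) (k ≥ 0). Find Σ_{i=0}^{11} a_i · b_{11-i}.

3003

This is [x^11] in the product of the two ordinary generating functions.
Σ = 0·364 + 1·286 + 2·220 + 3·165 + 4·120 + 5·84 + 6·56 + 7·35 + 8·20 + 9·10 + 10·4 + 11·1 = 3003.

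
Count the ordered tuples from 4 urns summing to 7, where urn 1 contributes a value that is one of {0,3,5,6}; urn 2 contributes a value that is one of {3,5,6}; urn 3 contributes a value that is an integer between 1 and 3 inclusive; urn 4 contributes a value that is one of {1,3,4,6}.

3

The generating function for the choices is (1 + z³ + z⁵ + z⁶)·(z³ + z⁵ + z⁶)·(z + z² + z³)·(z + z³ + z⁴ + z⁶); the count is [z⁷].
(1 + z³ + z⁵ + z⁶) has coefficients 1,0,0,1,0,1,1 for degrees 0…6.
(z³ + z⁵ + z⁶) has coefficients 0,0,0,1,0,1,1,0 for degrees 0…7.
Multiplying by (z + z² + z³) gives running coefficients 0,0,0,0,1,1,2,2 for degrees 0…7.
Finally multiplying by (z + z³ + z⁴ + z⁶), the product of all factors after the first has coefficients 0,0,0,0,0,1,1,3 for degrees 0…7.
[z⁷] = 1·3 + 1·0 + 1·0 + 1·0 = 3.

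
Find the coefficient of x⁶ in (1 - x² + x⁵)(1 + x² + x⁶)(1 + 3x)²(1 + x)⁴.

(1 - x² + x⁵) has coefficients 1,0,-1,0,0,1 for degrees 0…5.
(1 + x² + x⁶) has coefficients 1,0,1,0,0,0,1 for degrees 0…6.
Multiplying by (1 + 3x)² gives running coefficients 1,6,10,6,9,0,1 for degrees 0…6.
Finally multiplying by (1 + x)⁴, the product of all factors after the first has coefficients 1,10,40,86,118,118,89 for degrees 0…6.
[x⁶] = 1·89 − 1·118 + 1·10 = -19.

-19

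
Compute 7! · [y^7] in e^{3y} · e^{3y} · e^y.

823543

The EGF product rule gives c_7 = Σ_{k_1+k_2+k_3=7} C(7; k_1,k_2,k_3) · ∏ g_i(k_i), where e^{3y} gives (3)^k; e^{3y} gives (3)^k; e^y gives (1)^k.
g_1(k) for k = 0…7: 1, 3, 9, 27, 81, 243, 729, 2187.
g_2(k) for k = 0…7: 1, 3, 9, 27, 81, 243, 729, 2187.
g_3(k) for k = 0…7: 1, 1, 1, 1, 1, 1, 1, 1.
First combine the last two factors: h(k) = Σ_j C(k,j)·g_2(j)·g_3(k−j) for k = 0…7: 1, 4, 16, 64, 256, 1024, 4096, 16384.
c_7 = Σ_k C(7,k)·g_1(k)·h(7−k) = 1·1·16384 + 7·3·4096 + 21·9·1024 + 35·27·256 + 35·81·64 + 21·243·16 + 7·729·4 + 1·2187·1 = 16384 + 86016 + 193536 + 241920 + 181440 + 81648 + 20412 + 2187 = 823543.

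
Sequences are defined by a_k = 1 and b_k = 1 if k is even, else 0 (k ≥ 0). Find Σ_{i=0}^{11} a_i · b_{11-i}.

6

This is [x^11] in the product of the two ordinary generating functions.
Σ = 1·0 + 1·1 + 1·0 + 1·1 + 1·0 + 1·1 + 1·0 + 1·1 + 1·0 + 1·1 + 1·0 + 1·1 = 6.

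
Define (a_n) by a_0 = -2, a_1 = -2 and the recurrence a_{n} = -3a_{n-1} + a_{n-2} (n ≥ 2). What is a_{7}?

-1658

The ordinary generating function has denominator 1 + 3x - x^2.
Iterating the recurrence: a_0,…,a_{7} = -2, -2, 4, -14, 46, -152, 502, -1658.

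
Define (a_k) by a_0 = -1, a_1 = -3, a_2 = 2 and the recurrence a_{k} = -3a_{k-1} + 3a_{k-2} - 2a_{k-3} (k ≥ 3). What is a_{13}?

The ordinary generating function has denominator 1 + 3x - 3x^2 + 2x^3.
Iterating the recurrence: a_0,…,a_{13} = -1, -3, 2, -13, 51, -196, 767, -2991, 11666, -45505, 177495, -692332, 2700491, -10533459.

-10533459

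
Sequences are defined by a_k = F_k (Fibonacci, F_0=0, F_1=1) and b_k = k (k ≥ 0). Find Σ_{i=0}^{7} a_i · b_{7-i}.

46

Write out a_i and b_{7-i} for i = 0,…,7 and sum the products.
Σ = 0·7 + 1·6 + 1·5 + 2·4 + 3·3 + 5·2 + 8·1 + 13·0 = 46.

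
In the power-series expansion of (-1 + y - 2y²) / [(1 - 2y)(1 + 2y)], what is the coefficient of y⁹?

The denominator gives the recurrence a_n = 4a_(n−2) for n ≥ 3; the numerator fixes a_0 = -1, a_1 = 1, a_2 = -6.
Iterating: -1, 1, -6, 4, -24, 16, -96, 64, -384, 256, so a_9 = 256.

256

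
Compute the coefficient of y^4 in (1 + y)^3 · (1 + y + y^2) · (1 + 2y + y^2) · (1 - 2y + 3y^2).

23

(1 + y)^3 has coefficients 1,3,3,1 for degrees 0…3.
(1 + y + y^2) has coefficients 1,1,1,0,0 for degrees 0…4.
Multiplying by (1 + 2y + y^2) gives running coefficients 1,3,4,3,1 for degrees 0…4.
Finally multiplying by (1 - 2y + 3y^2), the product of all factors after the first has coefficients 1,1,1,4,7 for degrees 0…4.
[y^4] = 1·7 + 3·4 + 3·1 + 1·1 = 23.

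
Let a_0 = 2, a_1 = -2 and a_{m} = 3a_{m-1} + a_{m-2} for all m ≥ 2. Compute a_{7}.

The ordinary generating function has denominator 1 - 3y - y^2.
Iterating the recurrence: a_0,…,a_{7} = 2, -2, -4, -14, -46, -152, -502, -1658.

-1658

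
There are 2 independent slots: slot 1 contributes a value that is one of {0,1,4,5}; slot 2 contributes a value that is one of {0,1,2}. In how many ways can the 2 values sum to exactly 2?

2

The generating function for the choices is (1 + x + x^4 + x^5)·(1 + x + x^2); the count is [x^2].
(1 + x + x^4 + x^5) has coefficients 1,1,0 for degrees 0…2.
(1 + x + x^2) has coefficients 1,1,1 for degrees 0…2.
[x^2] = 1·1 + 1·1 = 2.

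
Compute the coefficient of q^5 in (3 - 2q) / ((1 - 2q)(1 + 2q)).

-32

The denominator gives the recurrence a_n = 4a_(n−2) for n ≥ 3; the numerator fixes a_0 = 3, a_1 = -2, a_2 = 12.
Iterating: 3, -2, 12, -8, 48, -32, so a_5 = -32.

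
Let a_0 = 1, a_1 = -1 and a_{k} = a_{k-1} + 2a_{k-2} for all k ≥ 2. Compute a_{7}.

-1

The ordinary generating function has denominator 1 - z - 2z^2.
Iterating the recurrence: a_0,…,a_{7} = 1, -1, 1, -1, 1, -1, 1, -1.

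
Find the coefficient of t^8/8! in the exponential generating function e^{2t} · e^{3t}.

The EGF product rule gives c_8 = Σ_{k_1+k_2=8} C(8; k_1,k_2) · ∏ g_i(k_i), where e^{2t} gives (2)^k; e^{3t} gives (3)^k.
g_1(k) for k = 0…8: 1, 2, 4, 8, 16, 32, 64, 128, 256.
g_2(k) for k = 0…8: 1, 3, 9, 27, 81, 243, 729, 2187, 6561.
c_8 = Σ_k C(8,k)·g_1(k)·g_2(8−k) = 1·1·6561 + 8·2·2187 + 28·4·729 + 56·8·243 + 70·16·81 + 56·32·27 + 28·64·9 + 8·128·3 + 1·256·1 = 6561 + 34992 + 81648 + 108864 + 90720 + 48384 + 16128 + 3072 + 256 = 390625.

390625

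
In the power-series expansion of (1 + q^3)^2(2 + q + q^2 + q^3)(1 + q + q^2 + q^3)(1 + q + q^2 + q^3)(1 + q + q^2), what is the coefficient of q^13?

39

(1 + q^3)^2 has coefficients 1,0,0,2,0,0,1 for degrees 0…6.
(2 + q + q^2 + q^3) has coefficients 2,1,1,1,0,0,0,0,0,0,0,0,0,0 for degrees 0…13.
Multiplying by (1 + q + q^2 + q^3) gives running coefficients 2,3,4,5,3,2,1,0,0,0,0,0,0,0 for degrees 0…13.
Multiplying by (1 + q + q^2 + q^3) gives running coefficients 2,5,9,14,15,14,11,6,3,1,0,0,0,0 for degrees 0…13.
Finally multiplying by (1 + q + q^2), the product of all factors after the first has coefficients 2,7,16,28,38,43,40,31,20,10,4,1,0,0 for degrees 0…13.
[q^13] = 1·0 + 2·4 + 1·31 = 39.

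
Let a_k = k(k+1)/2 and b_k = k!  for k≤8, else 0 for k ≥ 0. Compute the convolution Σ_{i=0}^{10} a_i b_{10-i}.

The convolution is the t^10 coefficient of A(t)B(t).
Σ = 0·0 + 1·0 + 3·40320 + 6·5040 + 10·720 + 15·120 + 21·24 + 28·6 + 36·2 + 45·1 + 55·1 = 161044.

161044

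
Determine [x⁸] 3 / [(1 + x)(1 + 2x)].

1533

The denominator gives the recurrence a_n = −3a_(n−1) − 2a_(n−2) for n ≥ 2; the numerator fixes a_0 = 3, a_1 = -9.
Iterating: 3, -9, 21, -45, 93, -189, 381, -765, 1533, so a_8 = 1533.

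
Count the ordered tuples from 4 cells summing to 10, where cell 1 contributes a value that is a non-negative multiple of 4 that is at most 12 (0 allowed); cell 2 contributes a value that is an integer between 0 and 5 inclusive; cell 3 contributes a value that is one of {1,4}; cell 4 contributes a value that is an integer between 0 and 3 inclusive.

12

The generating function for the choices is (1 + x⁴ + x⁸ + x¹²)·(1 + x + x² + x³ + x⁴ + x⁵)·(x + x⁴)·(1 + x + x² + x³); the count is [x¹⁰].
(1 + x⁴ + x⁸ + x¹²) has coefficients 1,0,0,0,1,0,0,0,1,0,0 for degrees 0…10.
(1 + x + x² + x³ + x⁴ + x⁵) has coefficients 1,1,1,1,1,1,0,0,0,0,0 for degrees 0…10.
Multiplying by (x + x⁴) gives running coefficients 0,1,1,1,2,2,2,1,1,1,0 for degrees 0…10.
Finally multiplying by (1 + x + x² + x³), the product of all factors after the first has coefficients 0,1,2,3,5,6,7,7,6,5,3 for degrees 0…10.
[x¹⁰] = 1·3 + 1·7 + 1·2 = 12.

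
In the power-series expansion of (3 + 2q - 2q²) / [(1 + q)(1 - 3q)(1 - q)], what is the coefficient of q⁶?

2824

Partial fractions give a closed form: a_n = (-1/8)·(-1)^n + (31/8)·3^n + (-3/4)·1^n.
At n = 6: a_6 = 2824.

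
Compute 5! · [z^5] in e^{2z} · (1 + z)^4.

The EGF product rule gives c_5 = Σ_{k_1+k_2=5} C(5; k_1,k_2) · ∏ g_i(k_i), where e^{2z} gives (2)^k; (1+z)^4 gives the falling factorial (4)_k.
g_1(k) for k = 0…5: 1, 2, 4, 8, 16, 32.
g_2(k) for k = 0…5: 1, 4, 12, 24, 24, 0.
c_5 = Σ_k C(5,k)·g_1(k)·g_2(5−k) = 5·2·24 + 10·4·24 + 10·8·12 + 5·16·4 + 1·32·1 = 240 + 960 + 960 + 320 + 32 = 2512.

2512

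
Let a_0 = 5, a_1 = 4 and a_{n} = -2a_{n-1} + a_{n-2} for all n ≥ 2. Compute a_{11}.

The ordinary generating function has denominator 1 + 2t - t^2.
Iterating the recurrence: a_0,…,a_{11} = 5, 4, -3, 10, -23, 56, -135, 326, -787, 1900, -4587, 11074.

11074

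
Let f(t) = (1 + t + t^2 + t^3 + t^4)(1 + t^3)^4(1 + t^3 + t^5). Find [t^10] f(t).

24

(1 + t + t^2 + t^3 + t^4) has coefficients 1,1,1,1,1 for degrees 0…4.
(1 + t^3)^4 has coefficients 1,0,0,4,0,0,6,0,0,4,0 for degrees 0…10.
Finally multiplying by (1 + t^3 + t^5), the product of all factors after the first has coefficients 1,0,0,5,0,1,10,0,4,10,0 for degrees 0…10.
[t^10] = 1·0 + 1·10 + 1·4 + 1·0 + 1·10 = 24.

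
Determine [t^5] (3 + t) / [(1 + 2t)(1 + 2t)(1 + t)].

-834

The denominator gives the recurrence a_n = −5a_(n−1) − 8a_(n−2) − 4a_(n−3) for n ≥ 3; the numerator fixes a_0 = 3, a_1 = -14, a_2 = 46.
Iterating: 3, -14, 46, -130, 338, -834, so a_5 = -834.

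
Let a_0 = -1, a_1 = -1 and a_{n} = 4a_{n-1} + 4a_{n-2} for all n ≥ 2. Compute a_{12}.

The ordinary generating function has denominator 1 - 4x - 4x^2.
Iterating the recurrence: a_0,…,a_{12} = -1, -1, -8, -36, -176, -848, -4096, -19776, -95488, -461056, -2226176, -10748928, -51900416.

-51900416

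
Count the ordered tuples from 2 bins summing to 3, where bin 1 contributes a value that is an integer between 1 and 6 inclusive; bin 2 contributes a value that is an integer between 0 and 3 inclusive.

3

The generating function for the choices is (y + y^2 + y^3 + y^4 + y^5 + y^6)·(1 + y + y^2 + y^3); the count is [y^3].
(y + y^2 + y^3 + y^4 + y^5 + y^6) has coefficients 0,1,1,1 for degrees 0…3.
(1 + y + y^2 + y^3) has coefficients 1,1,1,1 for degrees 0…3.
[y^3] = 1·1 + 1·1 + 1·1 = 3.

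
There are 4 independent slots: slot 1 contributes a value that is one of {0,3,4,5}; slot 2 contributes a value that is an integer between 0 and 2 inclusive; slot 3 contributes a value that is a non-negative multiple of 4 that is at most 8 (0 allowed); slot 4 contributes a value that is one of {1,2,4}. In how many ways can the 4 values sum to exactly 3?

2

The generating function for the choices is (1 + t^3 + t^4 + t^5)·(1 + t + t^2)·(1 + t^4 + t^8)·(t + t^2 + t^4); the count is [t^3].
(1 + t^3 + t^4 + t^5) has coefficients 1,0,0,1 for degrees 0…3.
(1 + t + t^2) has coefficients 1,1,1,0 for degrees 0…3.
Multiplying by (1 + t^4 + t^8) gives running coefficients 1,1,1,0 for degrees 0…3.
Finally multiplying by (t + t^2 + t^4), the product of all factors after the first has coefficients 0,1,2,2 for degrees 0…3.
[t^3] = 1·2 + 1·0 = 2.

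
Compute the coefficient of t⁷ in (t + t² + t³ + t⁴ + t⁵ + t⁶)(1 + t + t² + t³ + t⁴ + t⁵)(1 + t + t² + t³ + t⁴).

23

(t + t² + t³ + t⁴ + t⁵ + t⁶) has coefficients 0,1,1,1,1,1,1 for degrees 0…6.
(1 + t + t² + t³ + t⁴ + t⁵) has coefficients 1,1,1,1,1,1,0,0 for degrees 0…7.
Finally multiplying by (1 + t + t² + t³ + t⁴), the product of all factors after the first has coefficients 1,2,3,4,5,5,4,3 for degrees 0…7.
[t⁷] = 1·4 + 1·5 + 1·5 + 1·4 + 1·3 + 1·2 = 23.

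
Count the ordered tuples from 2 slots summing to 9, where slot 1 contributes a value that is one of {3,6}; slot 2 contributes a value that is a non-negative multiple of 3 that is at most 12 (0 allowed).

The generating function for the choices is (z³ + z⁶)·(1 + z³ + z⁶ + z⁹ + z¹²); the count is [z⁹].
(z³ + z⁶) has coefficients 0,0,0,1,0,0,1 for degrees 0…6.
(1 + z³ + z⁶ + z⁹ + z¹²) has coefficients 1,0,0,1,0,0,1,0,0,1 for degrees 0…9.
[z⁹] = 1·1 + 1·1 = 2.

2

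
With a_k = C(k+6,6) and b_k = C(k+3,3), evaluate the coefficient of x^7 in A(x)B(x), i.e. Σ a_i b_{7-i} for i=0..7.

This is [x^7] in the product of the two ordinary generating functions.
Σ = 1·120 + 7·84 + 28·56 + 84·35 + 210·20 + 462·10 + 924·4 + 1716·1 = 19448.

19448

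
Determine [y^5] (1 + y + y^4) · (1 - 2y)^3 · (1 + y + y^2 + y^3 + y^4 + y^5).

-7

(1 + y + y^4) has coefficients 1,1,0,0,1 for degrees 0…4.
(1 - 2y)^3 has coefficients 1,-6,12,-8,0,0 for degrees 0…5.
Finally multiplying by (1 + y + y^2 + y^3 + y^4 + y^5), the product of all factors after the first has coefficients 1,-5,7,-1,-1,-1 for degrees 0…5.
[y^5] = 1·(-1) + 1·(-1) + 1·(-5) = -7.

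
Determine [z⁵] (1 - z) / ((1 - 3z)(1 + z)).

Partial fractions give a closed form: a_n = (1/2)·3^n + (1/2)·(-1)^n.
At n = 5: a_5 = 121.

121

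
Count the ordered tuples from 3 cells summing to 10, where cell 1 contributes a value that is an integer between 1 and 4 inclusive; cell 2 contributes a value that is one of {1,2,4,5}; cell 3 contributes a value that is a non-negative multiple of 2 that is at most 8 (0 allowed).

The generating function for the choices is (z + z^2 + z^3 + z^4)·(z + z^2 + z^4 + z^5)·(1 + z^2 + z^4 + z^6 + z^8); the count is [z^10].
(z + z^2 + z^3 + z^4) has coefficients 0,1,1,1,1 for degrees 0…4.
(z + z^2 + z^4 + z^5) has coefficients 0,1,1,0,1,1,0,0,0,0,0 for degrees 0…10.
Finally multiplying by (1 + z^2 + z^4 + z^6 + z^8), the product of all factors after the first has coefficients 0,1,1,1,2,2,2,2,2,2,2 for degrees 0…10.
[z^10] = 1·2 + 1·2 + 1·2 + 1·2 = 8.

8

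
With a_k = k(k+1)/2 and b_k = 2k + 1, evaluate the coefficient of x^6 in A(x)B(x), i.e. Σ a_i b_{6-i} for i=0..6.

This is [x^6] in the product of the two ordinary generating functions.
Σ = 0·13 + 1·11 + 3·9 + 6·7 + 10·5 + 15·3 + 21·1 = 196.

196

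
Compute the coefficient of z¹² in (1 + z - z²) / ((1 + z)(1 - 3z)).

The denominator gives the recurrence a_n = 2a_(n−1) + 3a_(n−2) for n ≥ 3; the numerator fixes a_0 = 1, a_1 = 3, a_2 = 8.
Iterating: 1, 3, 8, 25, 74, 223, 668, 2005, 6014, 18043, 54128, 162385, 487154, so a_12 = 487154.

487154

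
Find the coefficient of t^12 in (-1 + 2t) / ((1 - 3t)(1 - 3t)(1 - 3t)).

The denominator gives the recurrence a_n = 9a_(n−1) − 27a_(n−2) + 27a_(n−3) for n ≥ 3; the numerator fixes a_0 = -1, a_1 = -7, a_2 = -36.
Iterating: -1, -7, -36, -162, -675, -2673, -10206, -37908, -137781, -492075, -1732104, -6022998, -20726199, so a_12 = -20726199.

-20726199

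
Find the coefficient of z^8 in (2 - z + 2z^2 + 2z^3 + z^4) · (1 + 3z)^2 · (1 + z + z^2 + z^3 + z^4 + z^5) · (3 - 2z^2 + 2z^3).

(2 - z + 2z^2 + 2z^3 + z^4) has coefficients 2,-1,2,2,1 for degrees 0…4.
(1 + 3z)^2 has coefficients 1,6,9,0,0,0,0,0,0 for degrees 0…8.
Multiplying by (1 + z + z^2 + z^3 + z^4 + z^5) gives running coefficients 1,7,16,16,16,16,15,9,0 for degrees 0…8.
Finally multiplying by (3 - 2z^2 + 2z^3), the product of all factors after the first has coefficients 3,21,46,36,30,48,45,27,2 for degrees 0…8.
[z^8] = 2·2 − 1·27 + 2·45 + 2·48 + 1·30 = 193.

193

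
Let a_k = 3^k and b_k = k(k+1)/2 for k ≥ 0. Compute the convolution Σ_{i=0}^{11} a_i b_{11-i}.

199248

The convolution is the x^11 coefficient of A(x)B(x).
Σ = 1·66 + 3·55 + 9·45 + 27·36 + 81·28 + 243·21 + 729·15 + 2187·10 + 6561·6 + 19683·3 + 59049·1 + 177147·0 = 199248.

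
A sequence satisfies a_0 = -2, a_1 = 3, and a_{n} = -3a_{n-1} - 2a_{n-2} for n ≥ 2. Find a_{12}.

-4097

The ordinary generating function has denominator 1 + 3q + 2q^2.
Iterating the recurrence: a_0,…,a_{12} = -2, 3, -5, 9, -17, 33, -65, 129, -257, 513, -1025, 2049, -4097.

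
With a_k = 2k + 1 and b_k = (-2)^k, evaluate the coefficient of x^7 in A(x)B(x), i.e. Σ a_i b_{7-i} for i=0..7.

-23

This is [x^7] in the product of the two ordinary generating functions.
Σ = 1·(-128) + 3·64 + 5·(-32) + 7·16 + 9·(-8) + 11·4 + 13·(-2) + 15·1 = -23.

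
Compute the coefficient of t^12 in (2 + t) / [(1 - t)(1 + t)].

2

Partial fractions give a closed form: a_n = (3/2)·1^n + (1/2)·(-1)^n.
At n = 12: a_12 = 2.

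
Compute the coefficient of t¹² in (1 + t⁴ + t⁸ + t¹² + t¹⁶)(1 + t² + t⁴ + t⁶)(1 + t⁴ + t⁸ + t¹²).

7

(1 + t⁴ + t⁸ + t¹² + t¹⁶) has coefficients 1,0,0,0,1,0,0,0,1,0,0,0,1 for degrees 0…12.
(1 + t² + t⁴ + t⁶) has coefficients 1,0,1,0,1,0,1,0,0,0,0,0,0 for degrees 0…12.
Finally multiplying by (1 + t⁴ + t⁸ + t¹²), the product of all factors after the first has coefficients 1,0,1,0,2,0,2,0,2,0,2,0,2 for degrees 0…12.
[t¹²] = 1·2 + 1·2 + 1·2 + 1·1 = 7.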